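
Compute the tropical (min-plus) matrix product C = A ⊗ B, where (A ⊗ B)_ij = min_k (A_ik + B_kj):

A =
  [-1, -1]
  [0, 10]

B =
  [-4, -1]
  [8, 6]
A ⊗ B =
  [-5, -2]
  [-4, -1]

Apply the min-plus product entry-by-entry:
  C[0][0] = min over k of (A[0][0] + B[0][0] = -1 + -4 = -5, A[0][1] + B[1][0] = -1 + 8 = 7) = -5 (attained at k = 0)
  C[0][1] = min over k of (A[0][0] + B[0][1] = -1 + -1 = -2, A[0][1] + B[1][1] = -1 + 6 = 5) = -2 (attained at k = 0)
  C[1][0] = min over k of (A[1][0] + B[0][0] = 0 + -4 = -4, A[1][1] + B[1][0] = 10 + 8 = 18) = -4 (attained at k = 0)
  C[1][1] = min over k of (A[1][0] + B[0][1] = 0 + -1 = -1, A[1][1] + B[1][1] = 10 + 6 = 16) = -1 (attained at k = 0)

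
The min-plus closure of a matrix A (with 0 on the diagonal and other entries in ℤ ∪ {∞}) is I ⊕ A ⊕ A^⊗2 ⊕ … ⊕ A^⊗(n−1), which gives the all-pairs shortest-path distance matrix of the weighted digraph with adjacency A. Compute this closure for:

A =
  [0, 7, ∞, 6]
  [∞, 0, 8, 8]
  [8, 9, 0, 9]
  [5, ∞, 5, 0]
Closure =
  [0, 7, 11, 6]
  [13, 0, 8, 8]
  [8, 9, 0, 9]
  [5, 12, 5, 0]

This is the Floyd-Warshall all-pairs shortest-path computation. For each intermediate vertex k = 0, 1, …, 3, update dist[i][j] ← min(dist[i][j], dist[i][k] + dist[k][j]). The final matrix gives, for each (i, j), the minimum total weight of any directed path from i to j (possibly empty when i = j).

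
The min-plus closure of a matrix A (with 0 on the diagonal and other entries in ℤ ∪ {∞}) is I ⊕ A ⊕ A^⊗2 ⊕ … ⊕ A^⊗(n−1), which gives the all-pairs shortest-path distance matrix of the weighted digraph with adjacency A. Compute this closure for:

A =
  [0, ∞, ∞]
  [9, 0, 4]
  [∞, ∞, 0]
Closure =
  [0, ∞, ∞]
  [9, 0, 4]
  [∞, ∞, 0]

This is the Floyd-Warshall all-pairs shortest-path computation. For each intermediate vertex k = 0, 1, …, 2, update dist[i][j] ← min(dist[i][j], dist[i][k] + dist[k][j]). The final matrix gives, for each (i, j), the minimum total weight of any directed path from i to j (possibly empty when i = j).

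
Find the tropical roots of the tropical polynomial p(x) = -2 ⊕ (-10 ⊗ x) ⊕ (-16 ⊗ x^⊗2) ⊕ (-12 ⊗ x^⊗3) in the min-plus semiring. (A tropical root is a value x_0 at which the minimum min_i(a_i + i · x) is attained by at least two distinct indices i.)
Roots: {-4, 6, 8}

Each tropical root is a break point of the lower envelope of the lines y = a_i + i · x (there are 4 lines, with slopes 0, 1, ..., 3). Only the lines that attain the minimum somewhere contribute to roots; other lines are dominated. Here the surviving (envelope) indices are i = 3, i = 2, i = 1, i = 0.
Intersections between consecutive envelope lines give the roots: for adjacent envelope indices i < j the intersection is x = (a_i − a_j) / (j − i). Reading off the sorted break points: {-4, 6, 8}.
Verification: at each break x_0, at least two indices attain the minimum of min_i(a_i + i · x_0).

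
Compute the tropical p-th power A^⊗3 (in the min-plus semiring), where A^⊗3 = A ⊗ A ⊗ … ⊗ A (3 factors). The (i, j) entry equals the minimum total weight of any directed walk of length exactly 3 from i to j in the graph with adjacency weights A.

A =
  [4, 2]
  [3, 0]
A^⊗3 =
  [5, 2]
  [3, 0]

Each entry (A^⊗3)_ij equals the minimum over all length-3 walks i = v_0 → v_1 → … → v_3 = j of Σ_t A[v_t][v_{t+1}]. For example, for (i, j) = (0, 1) we minimise over 4 possible intermediate vertex sequences; the minimum is 2, attained along the walk 0 → 1 → 1 → 1.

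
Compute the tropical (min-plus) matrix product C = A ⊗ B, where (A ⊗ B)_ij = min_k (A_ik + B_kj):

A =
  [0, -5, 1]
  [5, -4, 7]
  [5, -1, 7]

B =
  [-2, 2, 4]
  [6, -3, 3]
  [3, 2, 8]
A ⊗ B =
  [-2, -8, -2]
  [2, -7, -1]
  [3, -4, 2]

Apply the min-plus product entry-by-entry:
  C[0][0] = min over k of (A[0][0] + B[0][0] = 0 + -2 = -2, A[0][1] + B[1][0] = -5 + 6 = 1, A[0][2] + B[2][0] = 1 + 3 = 4) = -2 (attained at k = 0)
  C[0][1] = min over k of (A[0][0] + B[0][1] = 0 + 2 = 2, A[0][1] + B[1][1] = -5 + -3 = -8, A[0][2] + B[2][1] = 1 + 2 = 3) = -8 (attained at k = 1)
  C[0][2] = min over k of (A[0][0] + B[0][2] = 0 + 4 = 4, A[0][1] + B[1][2] = -5 + 3 = -2, A[0][2] + B[2][2] = 1 + 8 = 9) = -2 (attained at k = 1)
  C[1][0] = min over k of (A[1][0] + B[0][0] = 5 + -2 = 3, A[1][1] + B[1][0] = -4 + 6 = 2, A[1][2] + B[2][0] = 7 + 3 = 10) = 2 (attained at k = 1)
  C[1][1] = min over k of (A[1][0] + B[0][1] = 5 + 2 = 7, A[1][1] + B[1][1] = -4 + -3 = -7, A[1][2] + B[2][1] = 7 + 2 = 9) = -7 (attained at k = 1)
  C[1][2] = min over k of (A[1][0] + B[0][2] = 5 + 4 = 9, A[1][1] + B[1][2] = -4 + 3 = -1, A[1][2] + B[2][2] = 7 + 8 = 15) = -1 (attained at k = 1)
  C[2][0] = min over k of (A[2][0] + B[0][0] = 5 + -2 = 3, A[2][1] + B[1][0] = -1 + 6 = 5, A[2][2] + B[2][0] = 7 + 3 = 10) = 3 (attained at k = 0)
  C[2][1] = min over k of (A[2][0] + B[0][1] = 5 + 2 = 7, A[2][1] + B[1][1] = -1 + -3 = -4, A[2][2] + B[2][1] = 7 + 2 = 9) = -4 (attained at k = 1)
  C[2][2] = min over k of (A[2][0] + B[0][2] = 5 + 4 = 9, A[2][1] + B[1][2] = -1 + 3 = 2, A[2][2] + B[2][2] = 7 + 8 = 15) = 2 (attained at k = 1)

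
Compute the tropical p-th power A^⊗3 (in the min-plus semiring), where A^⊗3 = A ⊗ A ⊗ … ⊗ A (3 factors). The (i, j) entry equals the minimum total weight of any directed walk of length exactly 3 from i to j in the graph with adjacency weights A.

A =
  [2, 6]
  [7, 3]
A^⊗3 =
  [6, 10]
  [11, 9]

Each entry (A^⊗3)_ij equals the minimum over all length-3 walks i = v_0 → v_1 → … → v_3 = j of Σ_t A[v_t][v_{t+1}]. For example, for (i, j) = (0, 1) we minimise over 4 possible intermediate vertex sequences; the minimum is 10, attained along the walk 0 → 0 → 0 → 1.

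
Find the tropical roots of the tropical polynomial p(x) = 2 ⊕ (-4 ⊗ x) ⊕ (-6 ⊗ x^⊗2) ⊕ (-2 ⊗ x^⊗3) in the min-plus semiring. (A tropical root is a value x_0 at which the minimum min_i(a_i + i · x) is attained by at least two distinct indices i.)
Roots: {-4, 2, 6}

Each tropical root is a break point of the lower envelope of the lines y = a_i + i · x (there are 4 lines, with slopes 0, 1, ..., 3). Only the lines that attain the minimum somewhere contribute to roots; other lines are dominated. Here the surviving (envelope) indices are i = 3, i = 2, i = 1, i = 0.
Intersections between consecutive envelope lines give the roots: for adjacent envelope indices i < j the intersection is x = (a_i − a_j) / (j − i). Reading off the sorted break points: {-4, 2, 6}.
Verification: at each break x_0, at least two indices attain the minimum of min_i(a_i + i · x_0).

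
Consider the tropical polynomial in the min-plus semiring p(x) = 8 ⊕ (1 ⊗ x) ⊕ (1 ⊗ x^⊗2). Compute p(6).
p(6) = 7

A tropical monomial a ⊗ x^⊗i evaluates to a + i · x. Evaluating each term at x = 6:
  Term 0 contributes 8 + 0 · 6 = 8
  Term 1 contributes 1 + 1 · 6 = 7
  Term 2 contributes 1 + 2 · 6 = 13
p(6) = ⊕ of these = min[8, 7, 13] = 7.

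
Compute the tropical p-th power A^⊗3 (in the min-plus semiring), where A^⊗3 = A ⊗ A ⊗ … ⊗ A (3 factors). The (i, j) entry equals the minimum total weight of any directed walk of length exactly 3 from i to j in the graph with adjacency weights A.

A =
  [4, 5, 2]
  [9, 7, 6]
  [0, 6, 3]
A^⊗3 =
  [5, 7, 4]
  [9, 11, 8]
  [2, 8, 5]

Each entry (A^⊗3)_ij equals the minimum over all length-3 walks i = v_0 → v_1 → … → v_3 = j of Σ_t A[v_t][v_{t+1}]. For example, for (i, j) = (0, 2) we minimise over 9 possible intermediate vertex sequences; the minimum is 4, attained along the walk 0 → 2 → 0 → 2.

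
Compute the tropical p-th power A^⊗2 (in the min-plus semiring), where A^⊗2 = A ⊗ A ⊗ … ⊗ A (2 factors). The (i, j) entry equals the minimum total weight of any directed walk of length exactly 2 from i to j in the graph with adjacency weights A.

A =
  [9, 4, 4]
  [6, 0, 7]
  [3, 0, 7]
A^⊗2 =
  [7, 4, 11]
  [6, 0, 7]
  [6, 0, 7]

Each entry (A^⊗2)_ij equals the minimum over all length-2 walks i = v_0 → v_1 → … → v_2 = j of Σ_t A[v_t][v_{t+1}]. For example, for (i, j) = (0, 2) we minimise over 3 possible intermediate vertex sequences; the minimum is 11, attained along the walk 0 → 1 → 2.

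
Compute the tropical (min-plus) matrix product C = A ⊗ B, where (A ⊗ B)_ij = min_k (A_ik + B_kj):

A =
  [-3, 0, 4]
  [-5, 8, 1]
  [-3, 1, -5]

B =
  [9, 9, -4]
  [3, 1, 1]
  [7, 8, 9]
A ⊗ B =
  [3, 1, -7]
  [4, 4, -9]
  [2, 2, -7]

Apply the min-plus product entry-by-entry:
  C[0][0] = min over k of (A[0][0] + B[0][0] = -3 + 9 = 6, A[0][1] + B[1][0] = 0 + 3 = 3, A[0][2] + B[2][0] = 4 + 7 = 11) = 3 (attained at k = 1)
  C[0][1] = min over k of (A[0][0] + B[0][1] = -3 + 9 = 6, A[0][1] + B[1][1] = 0 + 1 = 1, A[0][2] + B[2][1] = 4 + 8 = 12) = 1 (attained at k = 1)
  C[0][2] = min over k of (A[0][0] + B[0][2] = -3 + -4 = -7, A[0][1] + B[1][2] = 0 + 1 = 1, A[0][2] + B[2][2] = 4 + 9 = 13) = -7 (attained at k = 0)
  C[1][0] = min over k of (A[1][0] + B[0][0] = -5 + 9 = 4, A[1][1] + B[1][0] = 8 + 3 = 11, A[1][2] + B[2][0] = 1 + 7 = 8) = 4 (attained at k = 0)
  C[1][1] = min over k of (A[1][0] + B[0][1] = -5 + 9 = 4, A[1][1] + B[1][1] = 8 + 1 = 9, A[1][2] + B[2][1] = 1 + 8 = 9) = 4 (attained at k = 0)
  C[1][2] = min over k of (A[1][0] + B[0][2] = -5 + -4 = -9, A[1][1] + B[1][2] = 8 + 1 = 9, A[1][2] + B[2][2] = 1 + 9 = 10) = -9 (attained at k = 0)
  C[2][0] = min over k of (A[2][0] + B[0][0] = -3 + 9 = 6, A[2][1] + B[1][0] = 1 + 3 = 4, A[2][2] + B[2][0] = -5 + 7 = 2) = 2 (attained at k = 2)
  C[2][1] = min over k of (A[2][0] + B[0][1] = -3 + 9 = 6, A[2][1] + B[1][1] = 1 + 1 = 2, A[2][2] + B[2][1] = -5 + 8 = 3) = 2 (attained at k = 1)
  C[2][2] = min over k of (A[2][0] + B[0][2] = -3 + -4 = -7, A[2][1] + B[1][2] = 1 + 1 = 2, A[2][2] + B[2][2] = -5 + 9 = 4) = -7 (attained at k = 0)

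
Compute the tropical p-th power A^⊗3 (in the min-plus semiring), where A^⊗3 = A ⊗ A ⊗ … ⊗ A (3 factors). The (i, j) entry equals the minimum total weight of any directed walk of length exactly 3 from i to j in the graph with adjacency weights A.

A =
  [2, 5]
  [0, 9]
A^⊗3 =
  [6, 9]
  [4, 7]

Each entry (A^⊗3)_ij equals the minimum over all length-3 walks i = v_0 → v_1 → … → v_3 = j of Σ_t A[v_t][v_{t+1}]. For example, for (i, j) = (0, 1) we minimise over 4 possible intermediate vertex sequences; the minimum is 9, attained along the walk 0 → 0 → 0 → 1.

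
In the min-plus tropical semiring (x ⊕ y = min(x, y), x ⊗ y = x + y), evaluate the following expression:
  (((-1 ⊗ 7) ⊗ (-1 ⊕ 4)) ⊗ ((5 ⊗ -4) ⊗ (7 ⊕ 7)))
(((-1 ⊗ 7) ⊗ (-1 ⊕ 4)) ⊗ ((5 ⊗ -4) ⊗ (7 ⊕ 7))) = 13

Expand innermost to outermost. Recall ⊕ takes the minimum of its arguments and ⊗ takes their sum. Working out the expression (((-1 ⊗ 7) ⊗ (-1 ⊕ 4)) ⊗ ((5 ⊗ -4) ⊗ (7 ⊕ 7))) gives 13.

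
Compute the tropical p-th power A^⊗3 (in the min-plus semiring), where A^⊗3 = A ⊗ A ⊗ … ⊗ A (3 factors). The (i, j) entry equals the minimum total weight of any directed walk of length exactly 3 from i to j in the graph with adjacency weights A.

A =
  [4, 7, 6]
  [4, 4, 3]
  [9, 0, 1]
A^⊗3 =
  [10, 7, 8]
  [7, 4, 5]
  [5, 2, 3]

Each entry (A^⊗3)_ij equals the minimum over all length-3 walks i = v_0 → v_1 → … → v_3 = j of Σ_t A[v_t][v_{t+1}]. For example, for (i, j) = (0, 2) we minimise over 9 possible intermediate vertex sequences; the minimum is 8, attained along the walk 0 → 2 → 2 → 2.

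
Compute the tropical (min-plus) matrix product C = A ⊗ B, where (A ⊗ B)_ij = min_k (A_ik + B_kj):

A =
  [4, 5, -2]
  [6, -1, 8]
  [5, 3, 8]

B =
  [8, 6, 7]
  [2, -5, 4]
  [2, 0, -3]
A ⊗ B =
  [0, -2, -5]
  [1, -6, 3]
  [5, -2, 5]

Apply the min-plus product entry-by-entry:
  C[0][0] = min over k of (A[0][0] + B[0][0] = 4 + 8 = 12, A[0][1] + B[1][0] = 5 + 2 = 7, A[0][2] + B[2][0] = -2 + 2 = 0) = 0 (attained at k = 2)
  C[0][1] = min over k of (A[0][0] + B[0][1] = 4 + 6 = 10, A[0][1] + B[1][1] = 5 + -5 = 0, A[0][2] + B[2][1] = -2 + 0 = -2) = -2 (attained at k = 2)
  C[0][2] = min over k of (A[0][0] + B[0][2] = 4 + 7 = 11, A[0][1] + B[1][2] = 5 + 4 = 9, A[0][2] + B[2][2] = -2 + -3 = -5) = -5 (attained at k = 2)
  C[1][0] = min over k of (A[1][0] + B[0][0] = 6 + 8 = 14, A[1][1] + B[1][0] = -1 + 2 = 1, A[1][2] + B[2][0] = 8 + 2 = 10) = 1 (attained at k = 1)
  C[1][1] = min over k of (A[1][0] + B[0][1] = 6 + 6 = 12, A[1][1] + B[1][1] = -1 + -5 = -6, A[1][2] + B[2][1] = 8 + 0 = 8) = -6 (attained at k = 1)
  C[1][2] = min over k of (A[1][0] + B[0][2] = 6 + 7 = 13, A[1][1] + B[1][2] = -1 + 4 = 3, A[1][2] + B[2][2] = 8 + -3 = 5) = 3 (attained at k = 1)
  C[2][0] = min over k of (A[2][0] + B[0][0] = 5 + 8 = 13, A[2][1] + B[1][0] = 3 + 2 = 5, A[2][2] + B[2][0] = 8 + 2 = 10) = 5 (attained at k = 1)
  C[2][1] = min over k of (A[2][0] + B[0][1] = 5 + 6 = 11, A[2][1] + B[1][1] = 3 + -5 = -2, A[2][2] + B[2][1] = 8 + 0 = 8) = -2 (attained at k = 1)
  C[2][2] = min over k of (A[2][0] + B[0][2] = 5 + 7 = 12, A[2][1] + B[1][2] = 3 + 4 = 7, A[2][2] + B[2][2] = 8 + -3 = 5) = 5 (attained at k = 2)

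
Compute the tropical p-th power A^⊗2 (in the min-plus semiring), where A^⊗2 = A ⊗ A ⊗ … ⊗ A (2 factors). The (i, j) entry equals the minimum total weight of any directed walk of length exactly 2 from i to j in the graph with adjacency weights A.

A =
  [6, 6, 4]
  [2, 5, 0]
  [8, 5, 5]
A^⊗2 =
  [8, 9, 6]
  [7, 5, 5]
  [7, 10, 5]

Each entry (A^⊗2)_ij equals the minimum over all length-2 walks i = v_0 → v_1 → … → v_2 = j of Σ_t A[v_t][v_{t+1}]. For example, for (i, j) = (0, 2) we minimise over 3 possible intermediate vertex sequences; the minimum is 6, attained along the walk 0 → 1 → 2.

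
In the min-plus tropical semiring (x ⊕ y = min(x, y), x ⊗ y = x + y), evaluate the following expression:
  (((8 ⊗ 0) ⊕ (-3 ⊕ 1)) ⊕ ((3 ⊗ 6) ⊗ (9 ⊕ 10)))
(((8 ⊗ 0) ⊕ (-3 ⊕ 1)) ⊕ ((3 ⊗ 6) ⊗ (9 ⊕ 10))) = -3

Expand innermost to outermost. Recall ⊕ takes the minimum of its arguments and ⊗ takes their sum. Working out the expression (((8 ⊗ 0) ⊕ (-3 ⊕ 1)) ⊕ ((3 ⊗ 6) ⊗ (9 ⊕ 10))) gives -3.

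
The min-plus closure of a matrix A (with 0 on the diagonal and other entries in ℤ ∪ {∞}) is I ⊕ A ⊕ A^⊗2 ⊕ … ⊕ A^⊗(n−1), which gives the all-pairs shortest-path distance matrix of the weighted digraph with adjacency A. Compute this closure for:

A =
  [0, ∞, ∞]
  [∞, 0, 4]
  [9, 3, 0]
Closure =
  [0, ∞, ∞]
  [13, 0, 4]
  [9, 3, 0]

This is the Floyd-Warshall all-pairs shortest-path computation. For each intermediate vertex k = 0, 1, …, 2, update dist[i][j] ← min(dist[i][j], dist[i][k] + dist[k][j]). The final matrix gives, for each (i, j), the minimum total weight of any directed path from i to j (possibly empty when i = j).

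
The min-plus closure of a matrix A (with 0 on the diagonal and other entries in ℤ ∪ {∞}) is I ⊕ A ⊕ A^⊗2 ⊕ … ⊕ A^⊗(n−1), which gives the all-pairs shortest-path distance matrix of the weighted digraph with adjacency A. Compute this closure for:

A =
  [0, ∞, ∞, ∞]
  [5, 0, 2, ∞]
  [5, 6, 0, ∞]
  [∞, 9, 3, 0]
Closure =
  [0, ∞, ∞, ∞]
  [5, 0, 2, ∞]
  [5, 6, 0, ∞]
  [8, 9, 3, 0]

This is the Floyd-Warshall all-pairs shortest-path computation. For each intermediate vertex k = 0, 1, …, 3, update dist[i][j] ← min(dist[i][j], dist[i][k] + dist[k][j]). The final matrix gives, for each (i, j), the minimum total weight of any directed path from i to j (possibly empty when i = j).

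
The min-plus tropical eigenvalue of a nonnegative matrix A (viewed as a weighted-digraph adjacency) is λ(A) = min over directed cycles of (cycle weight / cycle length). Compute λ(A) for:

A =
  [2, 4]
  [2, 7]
λ(A) = 2

Enumerate directed cycles and compute their means (weight / length). Sample:
  cycle 0 → 0: weight = 2, length = 1, mean = 2/1 ≈ 2.000
  cycle 1 → 1: weight = 7, length = 1, mean = 7/1 ≈ 7.000
  cycle 0 → 1 → 0: weight = 6, length = 2, mean = 6/2 ≈ 3.000
  cycle 1 → 0 → 1: weight = 6, length = 2, mean = 6/2 ≈ 3.000
Minimum mean = 2.000, attained e.g. along the cycle 0 → 0 with weight 2 and length 1. So λ(A) = 2/1 = 2.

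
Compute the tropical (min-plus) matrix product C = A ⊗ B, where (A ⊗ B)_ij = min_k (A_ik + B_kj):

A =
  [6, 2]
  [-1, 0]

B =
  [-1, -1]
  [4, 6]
A ⊗ B =
  [5, 5]
  [-2, -2]

Apply the min-plus product entry-by-entry:
  C[0][0] = min over k of (A[0][0] + B[0][0] = 6 + -1 = 5, A[0][1] + B[1][0] = 2 + 4 = 6) = 5 (attained at k = 0)
  C[0][1] = min over k of (A[0][0] + B[0][1] = 6 + -1 = 5, A[0][1] + B[1][1] = 2 + 6 = 8) = 5 (attained at k = 0)
  C[1][0] = min over k of (A[1][0] + B[0][0] = -1 + -1 = -2, A[1][1] + B[1][0] = 0 + 4 = 4) = -2 (attained at k = 0)
  C[1][1] = min over k of (A[1][0] + B[0][1] = -1 + -1 = -2, A[1][1] + B[1][1] = 0 + 6 = 6) = -2 (attained at k = 0)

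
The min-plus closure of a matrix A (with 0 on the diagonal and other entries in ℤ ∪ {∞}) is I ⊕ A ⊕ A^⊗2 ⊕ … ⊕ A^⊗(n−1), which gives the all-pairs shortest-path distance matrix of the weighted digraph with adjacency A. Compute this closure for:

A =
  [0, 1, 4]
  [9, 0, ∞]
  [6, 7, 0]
Closure =
  [0, 1, 4]
  [9, 0, 13]
  [6, 7, 0]

This is the Floyd-Warshall all-pairs shortest-path computation. For each intermediate vertex k = 0, 1, …, 2, update dist[i][j] ← min(dist[i][j], dist[i][k] + dist[k][j]). The final matrix gives, for each (i, j), the minimum total weight of any directed path from i to j (possibly empty when i = j).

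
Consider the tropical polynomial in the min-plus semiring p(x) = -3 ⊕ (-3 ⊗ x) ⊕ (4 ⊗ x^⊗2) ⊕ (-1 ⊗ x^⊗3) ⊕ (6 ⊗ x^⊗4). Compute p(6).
p(6) = -3

A tropical monomial a ⊗ x^⊗i evaluates to a + i · x. Evaluating each term at x = 6:
  Term 0 contributes -3 + 0 · 6 = -3
  Term 1 contributes -3 + 1 · 6 = 3
  Term 2 contributes 4 + 2 · 6 = 16
  Term 3 contributes -1 + 3 · 6 = 17
  Term 4 contributes 6 + 4 · 6 = 30
p(6) = ⊕ of these = min[-3, 3, 16, 17, 30] = -3.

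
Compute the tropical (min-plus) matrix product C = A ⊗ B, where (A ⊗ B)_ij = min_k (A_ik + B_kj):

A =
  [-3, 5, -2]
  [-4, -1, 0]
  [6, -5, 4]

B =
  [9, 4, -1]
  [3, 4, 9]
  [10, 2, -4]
A ⊗ B =
  [6, 0, -6]
  [2, 0, -5]
  [-2, -1, 0]

Apply the min-plus product entry-by-entry:
  C[0][0] = min over k of (A[0][0] + B[0][0] = -3 + 9 = 6, A[0][1] + B[1][0] = 5 + 3 = 8, A[0][2] + B[2][0] = -2 + 10 = 8) = 6 (attained at k = 0)
  C[0][1] = min over k of (A[0][0] + B[0][1] = -3 + 4 = 1, A[0][1] + B[1][1] = 5 + 4 = 9, A[0][2] + B[2][1] = -2 + 2 = 0) = 0 (attained at k = 2)
  C[0][2] = min over k of (A[0][0] + B[0][2] = -3 + -1 = -4, A[0][1] + B[1][2] = 5 + 9 = 14, A[0][2] + B[2][2] = -2 + -4 = -6) = -6 (attained at k = 2)
  C[1][0] = min over k of (A[1][0] + B[0][0] = -4 + 9 = 5, A[1][1] + B[1][0] = -1 + 3 = 2, A[1][2] + B[2][0] = 0 + 10 = 10) = 2 (attained at k = 1)
  C[1][1] = min over k of (A[1][0] + B[0][1] = -4 + 4 = 0, A[1][1] + B[1][1] = -1 + 4 = 3, A[1][2] + B[2][1] = 0 + 2 = 2) = 0 (attained at k = 0)
  C[1][2] = min over k of (A[1][0] + B[0][2] = -4 + -1 = -5, A[1][1] + B[1][2] = -1 + 9 = 8, A[1][2] + B[2][2] = 0 + -4 = -4) = -5 (attained at k = 0)
  C[2][0] = min over k of (A[2][0] + B[0][0] = 6 + 9 = 15, A[2][1] + B[1][0] = -5 + 3 = -2, A[2][2] + B[2][0] = 4 + 10 = 14) = -2 (attained at k = 1)
  C[2][1] = min over k of (A[2][0] + B[0][1] = 6 + 4 = 10, A[2][1] + B[1][1] = -5 + 4 = -1, A[2][2] + B[2][1] = 4 + 2 = 6) = -1 (attained at k = 1)
  C[2][2] = min over k of (A[2][0] + B[0][2] = 6 + -1 = 5, A[2][1] + B[1][2] = -5 + 9 = 4, A[2][2] + B[2][2] = 4 + -4 = 0) = 0 (attained at k = 2)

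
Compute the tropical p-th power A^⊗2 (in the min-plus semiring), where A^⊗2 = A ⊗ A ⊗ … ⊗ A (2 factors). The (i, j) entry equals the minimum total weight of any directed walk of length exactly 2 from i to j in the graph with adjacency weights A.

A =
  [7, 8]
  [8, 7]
A^⊗2 =
  [14, 15]
  [15, 14]

Each entry (A^⊗2)_ij equals the minimum over all length-2 walks i = v_0 → v_1 → … → v_2 = j of Σ_t A[v_t][v_{t+1}]. For example, for (i, j) = (0, 1) we minimise over 2 possible intermediate vertex sequences; the minimum is 15, attained along the walk 0 → 0 → 1.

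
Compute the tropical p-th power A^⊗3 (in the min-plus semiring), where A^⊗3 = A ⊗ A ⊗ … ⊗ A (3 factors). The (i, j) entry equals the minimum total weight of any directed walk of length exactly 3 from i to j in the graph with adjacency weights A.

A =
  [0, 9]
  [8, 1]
A^⊗3 =
  [0, 9]
  [8, 3]

Each entry (A^⊗3)_ij equals the minimum over all length-3 walks i = v_0 → v_1 → … → v_3 = j of Σ_t A[v_t][v_{t+1}]. For example, for (i, j) = (0, 1) we minimise over 4 possible intermediate vertex sequences; the minimum is 9, attained along the walk 0 → 0 → 0 → 1.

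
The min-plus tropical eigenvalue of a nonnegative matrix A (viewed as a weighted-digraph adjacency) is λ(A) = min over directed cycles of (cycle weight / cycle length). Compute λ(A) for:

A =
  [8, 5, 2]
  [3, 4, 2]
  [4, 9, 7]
λ(A) = 3

Enumerate directed cycles and compute their means (weight / length). Sample:
  cycle 0 → 0: weight = 8, length = 1, mean = 8/1 ≈ 8.000
  cycle 1 → 1: weight = 4, length = 1, mean = 4/1 ≈ 4.000
  cycle 2 → 2: weight = 7, length = 1, mean = 7/1 ≈ 7.000
  cycle 0 → 1 → 0: weight = 8, length = 2, mean = 8/2 ≈ 4.000
  cycle 0 → 2 → 0: weight = 6, length = 2, mean = 6/2 ≈ 3.000
  cycle 1 → 0 → 1: weight = 8, length = 2, mean = 8/2 ≈ 4.000
Minimum mean = 3.000, attained e.g. along the cycle 0 → 2 → 0 with weight 6 and length 2. So λ(A) = 6/2 = 3.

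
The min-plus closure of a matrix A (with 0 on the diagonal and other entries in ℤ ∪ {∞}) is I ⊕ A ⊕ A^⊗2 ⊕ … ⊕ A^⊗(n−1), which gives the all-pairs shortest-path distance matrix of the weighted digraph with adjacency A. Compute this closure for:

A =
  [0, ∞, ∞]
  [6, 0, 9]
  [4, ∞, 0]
Closure =
  [0, ∞, ∞]
  [6, 0, 9]
  [4, ∞, 0]

This is the Floyd-Warshall all-pairs shortest-path computation. For each intermediate vertex k = 0, 1, …, 2, update dist[i][j] ← min(dist[i][j], dist[i][k] + dist[k][j]). The final matrix gives, for each (i, j), the minimum total weight of any directed path from i to j (possibly empty when i = j).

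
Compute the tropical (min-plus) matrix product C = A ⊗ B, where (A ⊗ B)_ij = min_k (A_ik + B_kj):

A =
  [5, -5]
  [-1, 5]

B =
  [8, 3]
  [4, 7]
A ⊗ B =
  [-1, 2]
  [7, 2]

Apply the min-plus product entry-by-entry:
  C[0][0] = min over k of (A[0][0] + B[0][0] = 5 + 8 = 13, A[0][1] + B[1][0] = -5 + 4 = -1) = -1 (attained at k = 1)
  C[0][1] = min over k of (A[0][0] + B[0][1] = 5 + 3 = 8, A[0][1] + B[1][1] = -5 + 7 = 2) = 2 (attained at k = 1)
  C[1][0] = min over k of (A[1][0] + B[0][0] = -1 + 8 = 7, A[1][1] + B[1][0] = 5 + 4 = 9) = 7 (attained at k = 0)
  C[1][1] = min over k of (A[1][0] + B[0][1] = -1 + 3 = 2, A[1][1] + B[1][1] = 5 + 7 = 12) = 2 (attained at k = 0)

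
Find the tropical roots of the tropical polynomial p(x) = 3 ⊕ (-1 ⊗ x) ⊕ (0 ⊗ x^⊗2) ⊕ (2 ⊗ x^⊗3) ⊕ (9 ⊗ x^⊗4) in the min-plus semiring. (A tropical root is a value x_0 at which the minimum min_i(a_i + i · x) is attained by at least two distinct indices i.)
Roots: {-7, -2, -1, 4}

Each tropical root is a break point of the lower envelope of the lines y = a_i + i · x (there are 5 lines, with slopes 0, 1, ..., 4). Only the lines that attain the minimum somewhere contribute to roots; other lines are dominated. Here the surviving (envelope) indices are i = 4, i = 3, i = 2, i = 1, i = 0.
Intersections between consecutive envelope lines give the roots: for adjacent envelope indices i < j the intersection is x = (a_i − a_j) / (j − i). Reading off the sorted break points: {-7, -2, -1, 4}.
Verification: at each break x_0, at least two indices attain the minimum of min_i(a_i + i · x_0).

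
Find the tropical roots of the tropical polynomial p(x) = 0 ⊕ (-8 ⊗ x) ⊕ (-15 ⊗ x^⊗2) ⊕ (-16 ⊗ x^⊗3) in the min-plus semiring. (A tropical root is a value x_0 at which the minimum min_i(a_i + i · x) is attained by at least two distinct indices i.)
Roots: {1, 7, 8}

Each tropical root is a break point of the lower envelope of the lines y = a_i + i · x (there are 4 lines, with slopes 0, 1, ..., 3). Only the lines that attain the minimum somewhere contribute to roots; other lines are dominated. Here the surviving (envelope) indices are i = 3, i = 2, i = 1, i = 0.
Intersections between consecutive envelope lines give the roots: for adjacent envelope indices i < j the intersection is x = (a_i − a_j) / (j − i). Reading off the sorted break points: {1, 7, 8}.
Verification: at each break x_0, at least two indices attain the minimum of min_i(a_i + i · x_0).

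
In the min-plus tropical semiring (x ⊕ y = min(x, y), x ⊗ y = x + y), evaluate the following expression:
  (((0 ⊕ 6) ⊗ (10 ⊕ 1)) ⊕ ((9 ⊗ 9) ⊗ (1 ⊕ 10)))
(((0 ⊕ 6) ⊗ (10 ⊕ 1)) ⊕ ((9 ⊗ 9) ⊗ (1 ⊕ 10))) = 1

Expand innermost to outermost. Recall ⊕ takes the minimum of its arguments and ⊗ takes their sum. Working out the expression (((0 ⊕ 6) ⊗ (10 ⊕ 1)) ⊕ ((9 ⊗ 9) ⊗ (1 ⊕ 10))) gives 1.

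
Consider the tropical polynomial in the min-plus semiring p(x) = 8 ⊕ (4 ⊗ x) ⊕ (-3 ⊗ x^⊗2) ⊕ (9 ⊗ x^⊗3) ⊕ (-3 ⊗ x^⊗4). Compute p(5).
p(5) = 7

A tropical monomial a ⊗ x^⊗i evaluates to a + i · x. Evaluating each term at x = 5:
  Term 0 contributes 8 + 0 · 5 = 8
  Term 1 contributes 4 + 1 · 5 = 9
  Term 2 contributes -3 + 2 · 5 = 7
  Term 3 contributes 9 + 3 · 5 = 24
  Term 4 contributes -3 + 4 · 5 = 17
p(5) = ⊕ of these = min[8, 9, 7, 24, 17] = 7.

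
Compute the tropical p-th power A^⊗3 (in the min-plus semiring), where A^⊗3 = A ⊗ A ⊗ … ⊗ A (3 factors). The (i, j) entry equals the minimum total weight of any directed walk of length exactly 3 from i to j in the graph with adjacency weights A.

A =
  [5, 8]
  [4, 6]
A^⊗3 =
  [15, 18]
  [14, 17]

Each entry (A^⊗3)_ij equals the minimum over all length-3 walks i = v_0 → v_1 → … → v_3 = j of Σ_t A[v_t][v_{t+1}]. For example, for (i, j) = (0, 1) we minimise over 4 possible intermediate vertex sequences; the minimum is 18, attained along the walk 0 → 0 → 0 → 1.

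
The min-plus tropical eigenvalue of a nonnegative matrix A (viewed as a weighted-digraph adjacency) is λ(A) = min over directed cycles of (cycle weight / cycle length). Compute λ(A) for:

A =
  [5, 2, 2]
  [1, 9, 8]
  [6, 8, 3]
λ(A) = 3/2

Enumerate directed cycles and compute their means (weight / length). Sample:
  cycle 0 → 0: weight = 5, length = 1, mean = 5/1 ≈ 5.000
  cycle 1 → 1: weight = 9, length = 1, mean = 9/1 ≈ 9.000
  cycle 2 → 2: weight = 3, length = 1, mean = 3/1 ≈ 3.000
  cycle 0 → 1 → 0: weight = 3, length = 2, mean = 3/2 ≈ 1.500
  cycle 0 → 2 → 0: weight = 8, length = 2, mean = 8/2 ≈ 4.000
  cycle 1 → 0 → 1: weight = 3, length = 2, mean = 3/2 ≈ 1.500
Minimum mean = 1.500, attained e.g. along the cycle 0 → 1 → 0 with weight 3 and length 2. So λ(A) = 3/2 = 3/2.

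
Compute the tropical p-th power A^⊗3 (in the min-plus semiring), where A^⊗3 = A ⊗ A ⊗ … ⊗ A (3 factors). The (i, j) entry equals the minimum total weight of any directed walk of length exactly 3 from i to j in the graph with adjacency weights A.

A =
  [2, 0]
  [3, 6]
A^⊗3 =
  [5, 3]
  [6, 5]

Each entry (A^⊗3)_ij equals the minimum over all length-3 walks i = v_0 → v_1 → … → v_3 = j of Σ_t A[v_t][v_{t+1}]. For example, for (i, j) = (0, 1) we minimise over 4 possible intermediate vertex sequences; the minimum is 3, attained along the walk 0 → 1 → 0 → 1.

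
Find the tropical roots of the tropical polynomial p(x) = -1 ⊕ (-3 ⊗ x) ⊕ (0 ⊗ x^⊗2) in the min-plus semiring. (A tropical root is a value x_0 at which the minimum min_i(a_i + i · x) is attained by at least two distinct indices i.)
Roots: {-3, 2}

Each tropical root is a break point of the lower envelope of the lines y = a_i + i · x (there are 3 lines, with slopes 0, 1, ..., 2). Only the lines that attain the minimum somewhere contribute to roots; other lines are dominated. Here the surviving (envelope) indices are i = 2, i = 1, i = 0.
Intersections between consecutive envelope lines give the roots: for adjacent envelope indices i < j the intersection is x = (a_i − a_j) / (j − i). Reading off the sorted break points: {-3, 2}.
Verification: at each break x_0, at least two indices attain the minimum of min_i(a_i + i · x_0).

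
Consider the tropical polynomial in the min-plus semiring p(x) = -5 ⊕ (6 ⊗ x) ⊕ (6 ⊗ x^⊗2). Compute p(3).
p(3) = -5

A tropical monomial a ⊗ x^⊗i evaluates to a + i · x. Evaluating each term at x = 3:
  Term 0 contributes -5 + 0 · 3 = -5
  Term 1 contributes 6 + 1 · 3 = 9
  Term 2 contributes 6 + 2 · 3 = 12
p(3) = ⊕ of these = min[-5, 9, 12] = -5.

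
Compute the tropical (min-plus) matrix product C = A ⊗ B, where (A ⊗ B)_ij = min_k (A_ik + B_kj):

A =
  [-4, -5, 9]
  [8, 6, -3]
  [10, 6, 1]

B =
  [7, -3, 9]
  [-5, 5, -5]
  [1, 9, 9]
A ⊗ B =
  [-10, -7, -10]
  [-2, 5, 1]
  [1, 7, 1]

Apply the min-plus product entry-by-entry:
  C[0][0] = min over k of (A[0][0] + B[0][0] = -4 + 7 = 3, A[0][1] + B[1][0] = -5 + -5 = -10, A[0][2] + B[2][0] = 9 + 1 = 10) = -10 (attained at k = 1)
  C[0][1] = min over k of (A[0][0] + B[0][1] = -4 + -3 = -7, A[0][1] + B[1][1] = -5 + 5 = 0, A[0][2] + B[2][1] = 9 + 9 = 18) = -7 (attained at k = 0)
  C[0][2] = min over k of (A[0][0] + B[0][2] = -4 + 9 = 5, A[0][1] + B[1][2] = -5 + -5 = -10, A[0][2] + B[2][2] = 9 + 9 = 18) = -10 (attained at k = 1)
  C[1][0] = min over k of (A[1][0] + B[0][0] = 8 + 7 = 15, A[1][1] + B[1][0] = 6 + -5 = 1, A[1][2] + B[2][0] = -3 + 1 = -2) = -2 (attained at k = 2)
  C[1][1] = min over k of (A[1][0] + B[0][1] = 8 + -3 = 5, A[1][1] + B[1][1] = 6 + 5 = 11, A[1][2] + B[2][1] = -3 + 9 = 6) = 5 (attained at k = 0)
  C[1][2] = min over k of (A[1][0] + B[0][2] = 8 + 9 = 17, A[1][1] + B[1][2] = 6 + -5 = 1, A[1][2] + B[2][2] = -3 + 9 = 6) = 1 (attained at k = 1)
  C[2][0] = min over k of (A[2][0] + B[0][0] = 10 + 7 = 17, A[2][1] + B[1][0] = 6 + -5 = 1, A[2][2] + B[2][0] = 1 + 1 = 2) = 1 (attained at k = 1)
  C[2][1] = min over k of (A[2][0] + B[0][1] = 10 + -3 = 7, A[2][1] + B[1][1] = 6 + 5 = 11, A[2][2] + B[2][1] = 1 + 9 = 10) = 7 (attained at k = 0)
  C[2][2] = min over k of (A[2][0] + B[0][2] = 10 + 9 = 19, A[2][1] + B[1][2] = 6 + -5 = 1, A[2][2] + B[2][2] = 1 + 9 = 10) = 1 (attained at k = 1)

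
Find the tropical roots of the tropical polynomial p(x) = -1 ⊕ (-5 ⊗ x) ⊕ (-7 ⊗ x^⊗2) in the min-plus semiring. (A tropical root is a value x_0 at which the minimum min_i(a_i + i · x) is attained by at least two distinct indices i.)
Roots: {2, 4}

Each tropical root is a break point of the lower envelope of the lines y = a_i + i · x (there are 3 lines, with slopes 0, 1, ..., 2). Only the lines that attain the minimum somewhere contribute to roots; other lines are dominated. Here the surviving (envelope) indices are i = 2, i = 1, i = 0.
Intersections between consecutive envelope lines give the roots: for adjacent envelope indices i < j the intersection is x = (a_i − a_j) / (j − i). Reading off the sorted break points: {2, 4}.
Verification: at each break x_0, at least two indices attain the minimum of min_i(a_i + i · x_0).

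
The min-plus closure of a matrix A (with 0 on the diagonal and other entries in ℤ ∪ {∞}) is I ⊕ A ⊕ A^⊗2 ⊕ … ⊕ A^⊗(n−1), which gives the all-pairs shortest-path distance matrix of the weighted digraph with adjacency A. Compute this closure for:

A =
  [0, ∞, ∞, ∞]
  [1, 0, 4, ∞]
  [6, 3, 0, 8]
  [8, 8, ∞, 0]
Closure =
  [0, ∞, ∞, ∞]
  [1, 0, 4, 12]
  [4, 3, 0, 8]
  [8, 8, 12, 0]

This is the Floyd-Warshall all-pairs shortest-path computation. For each intermediate vertex k = 0, 1, …, 3, update dist[i][j] ← min(dist[i][j], dist[i][k] + dist[k][j]). The final matrix gives, for each (i, j), the minimum total weight of any directed path from i to j (possibly empty when i = j).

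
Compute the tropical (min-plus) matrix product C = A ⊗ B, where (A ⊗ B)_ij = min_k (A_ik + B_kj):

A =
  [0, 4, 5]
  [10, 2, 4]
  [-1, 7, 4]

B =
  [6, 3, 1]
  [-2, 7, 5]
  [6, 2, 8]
A ⊗ B =
  [2, 3, 1]
  [0, 6, 7]
  [5, 2, 0]

Apply the min-plus product entry-by-entry:
  C[0][0] = min over k of (A[0][0] + B[0][0] = 0 + 6 = 6, A[0][1] + B[1][0] = 4 + -2 = 2, A[0][2] + B[2][0] = 5 + 6 = 11) = 2 (attained at k = 1)
  C[0][1] = min over k of (A[0][0] + B[0][1] = 0 + 3 = 3, A[0][1] + B[1][1] = 4 + 7 = 11, A[0][2] + B[2][1] = 5 + 2 = 7) = 3 (attained at k = 0)
  C[0][2] = min over k of (A[0][0] + B[0][2] = 0 + 1 = 1, A[0][1] + B[1][2] = 4 + 5 = 9, A[0][2] + B[2][2] = 5 + 8 = 13) = 1 (attained at k = 0)
  C[1][0] = min over k of (A[1][0] + B[0][0] = 10 + 6 = 16, A[1][1] + B[1][0] = 2 + -2 = 0, A[1][2] + B[2][0] = 4 + 6 = 10) = 0 (attained at k = 1)
  C[1][1] = min over k of (A[1][0] + B[0][1] = 10 + 3 = 13, A[1][1] + B[1][1] = 2 + 7 = 9, A[1][2] + B[2][1] = 4 + 2 = 6) = 6 (attained at k = 2)
  C[1][2] = min over k of (A[1][0] + B[0][2] = 10 + 1 = 11, A[1][1] + B[1][2] = 2 + 5 = 7, A[1][2] + B[2][2] = 4 + 8 = 12) = 7 (attained at k = 1)
  C[2][0] = min over k of (A[2][0] + B[0][0] = -1 + 6 = 5, A[2][1] + B[1][0] = 7 + -2 = 5, A[2][2] + B[2][0] = 4 + 6 = 10) = 5 (attained at k = 0)
  C[2][1] = min over k of (A[2][0] + B[0][1] = -1 + 3 = 2, A[2][1] + B[1][1] = 7 + 7 = 14, A[2][2] + B[2][1] = 4 + 2 = 6) = 2 (attained at k = 0)
  C[2][2] = min over k of (A[2][0] + B[0][2] = -1 + 1 = 0, A[2][1] + B[1][2] = 7 + 5 = 12, A[2][2] + B[2][2] = 4 + 8 = 12) = 0 (attained at k = 0)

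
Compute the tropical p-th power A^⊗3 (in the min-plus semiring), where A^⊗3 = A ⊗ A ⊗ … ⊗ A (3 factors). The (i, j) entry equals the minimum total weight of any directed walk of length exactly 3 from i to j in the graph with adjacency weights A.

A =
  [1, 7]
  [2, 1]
A^⊗3 =
  [3, 9]
  [4, 3]

Each entry (A^⊗3)_ij equals the minimum over all length-3 walks i = v_0 → v_1 → … → v_3 = j of Σ_t A[v_t][v_{t+1}]. For example, for (i, j) = (0, 1) we minimise over 4 possible intermediate vertex sequences; the minimum is 9, attained along the walk 0 → 0 → 0 → 1.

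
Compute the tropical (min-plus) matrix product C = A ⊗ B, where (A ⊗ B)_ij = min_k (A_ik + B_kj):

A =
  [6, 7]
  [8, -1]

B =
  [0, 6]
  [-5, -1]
A ⊗ B =
  [2, 6]
  [-6, -2]

Apply the min-plus product entry-by-entry:
  C[0][0] = min over k of (A[0][0] + B[0][0] = 6 + 0 = 6, A[0][1] + B[1][0] = 7 + -5 = 2) = 2 (attained at k = 1)
  C[0][1] = min over k of (A[0][0] + B[0][1] = 6 + 6 = 12, A[0][1] + B[1][1] = 7 + -1 = 6) = 6 (attained at k = 1)
  C[1][0] = min over k of (A[1][0] + B[0][0] = 8 + 0 = 8, A[1][1] + B[1][0] = -1 + -5 = -6) = -6 (attained at k = 1)
  C[1][1] = min over k of (A[1][0] + B[0][1] = 8 + 6 = 14, A[1][1] + B[1][1] = -1 + -1 = -2) = -2 (attained at k = 1)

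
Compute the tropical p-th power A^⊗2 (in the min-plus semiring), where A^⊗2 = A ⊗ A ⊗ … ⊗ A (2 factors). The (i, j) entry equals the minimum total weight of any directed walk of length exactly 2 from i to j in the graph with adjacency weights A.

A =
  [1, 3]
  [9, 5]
A^⊗2 =
  [2, 4]
  [10, 10]

Each entry (A^⊗2)_ij equals the minimum over all length-2 walks i = v_0 → v_1 → … → v_2 = j of Σ_t A[v_t][v_{t+1}]. For example, for (i, j) = (0, 1) we minimise over 2 possible intermediate vertex sequences; the minimum is 4, attained along the walk 0 → 0 → 1.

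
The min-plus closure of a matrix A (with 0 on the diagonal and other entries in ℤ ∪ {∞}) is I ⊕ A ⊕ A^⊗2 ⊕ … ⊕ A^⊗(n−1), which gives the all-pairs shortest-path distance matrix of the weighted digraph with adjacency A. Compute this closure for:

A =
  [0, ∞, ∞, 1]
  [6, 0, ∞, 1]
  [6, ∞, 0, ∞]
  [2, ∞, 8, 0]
Closure =
  [0, ∞, 9, 1]
  [3, 0, 9, 1]
  [6, ∞, 0, 7]
  [2, ∞, 8, 0]

This is the Floyd-Warshall all-pairs shortest-path computation. For each intermediate vertex k = 0, 1, …, 3, update dist[i][j] ← min(dist[i][j], dist[i][k] + dist[k][j]). The final matrix gives, for each (i, j), the minimum total weight of any directed path from i to j (possibly empty when i = j).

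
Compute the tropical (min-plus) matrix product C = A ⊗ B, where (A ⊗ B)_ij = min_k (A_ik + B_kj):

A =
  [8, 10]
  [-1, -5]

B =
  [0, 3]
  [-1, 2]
A ⊗ B =
  [8, 11]
  [-6, -3]

Apply the min-plus product entry-by-entry:
  C[0][0] = min over k of (A[0][0] + B[0][0] = 8 + 0 = 8, A[0][1] + B[1][0] = 10 + -1 = 9) = 8 (attained at k = 0)
  C[0][1] = min over k of (A[0][0] + B[0][1] = 8 + 3 = 11, A[0][1] + B[1][1] = 10 + 2 = 12) = 11 (attained at k = 0)
  C[1][0] = min over k of (A[1][0] + B[0][0] = -1 + 0 = -1, A[1][1] + B[1][0] = -5 + -1 = -6) = -6 (attained at k = 1)
  C[1][1] = min over k of (A[1][0] + B[0][1] = -1 + 3 = 2, A[1][1] + B[1][1] = -5 + 2 = -3) = -3 (attained at k = 1)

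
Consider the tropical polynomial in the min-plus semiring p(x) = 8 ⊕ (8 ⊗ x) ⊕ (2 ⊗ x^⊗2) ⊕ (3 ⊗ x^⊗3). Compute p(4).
p(4) = 8

A tropical monomial a ⊗ x^⊗i evaluates to a + i · x. Evaluating each term at x = 4:
  Term 0 contributes 8 + 0 · 4 = 8
  Term 1 contributes 8 + 1 · 4 = 12
  Term 2 contributes 2 + 2 · 4 = 10
  Term 3 contributes 3 + 3 · 4 = 15
p(4) = ⊕ of these = min[8, 12, 10, 15] = 8.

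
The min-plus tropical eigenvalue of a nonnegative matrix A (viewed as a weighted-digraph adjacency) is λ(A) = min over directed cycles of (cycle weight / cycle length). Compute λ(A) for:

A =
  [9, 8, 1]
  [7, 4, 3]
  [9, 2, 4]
λ(A) = 5/2

Enumerate directed cycles and compute their means (weight / length). Sample:
  cycle 0 → 0: weight = 9, length = 1, mean = 9/1 ≈ 9.000
  cycle 1 → 1: weight = 4, length = 1, mean = 4/1 ≈ 4.000
  cycle 2 → 2: weight = 4, length = 1, mean = 4/1 ≈ 4.000
  cycle 0 → 1 → 0: weight = 15, length = 2, mean = 15/2 ≈ 7.500
  cycle 0 → 2 → 0: weight = 10, length = 2, mean = 10/2 ≈ 5.000
  cycle 1 → 0 → 1: weight = 15, length = 2, mean = 15/2 ≈ 7.500
Minimum mean = 2.500, attained e.g. along the cycle 1 → 2 → 1 with weight 5 and length 2. So λ(A) = 5/2 = 5/2.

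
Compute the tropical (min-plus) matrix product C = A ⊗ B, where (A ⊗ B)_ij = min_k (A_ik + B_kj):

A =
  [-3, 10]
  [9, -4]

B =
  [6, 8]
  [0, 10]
A ⊗ B =
  [3, 5]
  [-4, 6]

Apply the min-plus product entry-by-entry:
  C[0][0] = min over k of (A[0][0] + B[0][0] = -3 + 6 = 3, A[0][1] + B[1][0] = 10 + 0 = 10) = 3 (attained at k = 0)
  C[0][1] = min over k of (A[0][0] + B[0][1] = -3 + 8 = 5, A[0][1] + B[1][1] = 10 + 10 = 20) = 5 (attained at k = 0)
  C[1][0] = min over k of (A[1][0] + B[0][0] = 9 + 6 = 15, A[1][1] + B[1][0] = -4 + 0 = -4) = -4 (attained at k = 1)
  C[1][1] = min over k of (A[1][0] + B[0][1] = 9 + 8 = 17, A[1][1] + B[1][1] = -4 + 10 = 6) = 6 (attained at k = 1)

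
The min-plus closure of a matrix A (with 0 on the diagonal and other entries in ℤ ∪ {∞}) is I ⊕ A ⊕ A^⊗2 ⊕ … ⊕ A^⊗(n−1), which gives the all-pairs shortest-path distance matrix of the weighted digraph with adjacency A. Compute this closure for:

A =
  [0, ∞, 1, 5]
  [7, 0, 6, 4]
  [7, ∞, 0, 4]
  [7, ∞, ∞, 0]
Closure =
  [0, ∞, 1, 5]
  [7, 0, 6, 4]
  [7, ∞, 0, 4]
  [7, ∞, 8, 0]

This is the Floyd-Warshall all-pairs shortest-path computation. For each intermediate vertex k = 0, 1, …, 3, update dist[i][j] ← min(dist[i][j], dist[i][k] + dist[k][j]). The final matrix gives, for each (i, j), the minimum total weight of any directed path from i to j (possibly empty when i = j).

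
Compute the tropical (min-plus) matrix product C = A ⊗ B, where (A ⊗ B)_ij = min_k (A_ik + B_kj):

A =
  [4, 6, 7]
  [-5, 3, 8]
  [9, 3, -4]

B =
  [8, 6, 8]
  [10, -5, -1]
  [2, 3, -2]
A ⊗ B =
  [9, 1, 5]
  [3, -2, 2]
  [-2, -2, -6]

Apply the min-plus product entry-by-entry:
  C[0][0] = min over k of (A[0][0] + B[0][0] = 4 + 8 = 12, A[0][1] + B[1][0] = 6 + 10 = 16, A[0][2] + B[2][0] = 7 + 2 = 9) = 9 (attained at k = 2)
  C[0][1] = min over k of (A[0][0] + B[0][1] = 4 + 6 = 10, A[0][1] + B[1][1] = 6 + -5 = 1, A[0][2] + B[2][1] = 7 + 3 = 10) = 1 (attained at k = 1)
  C[0][2] = min over k of (A[0][0] + B[0][2] = 4 + 8 = 12, A[0][1] + B[1][2] = 6 + -1 = 5, A[0][2] + B[2][2] = 7 + -2 = 5) = 5 (attained at k = 1)
  C[1][0] = min over k of (A[1][0] + B[0][0] = -5 + 8 = 3, A[1][1] + B[1][0] = 3 + 10 = 13, A[1][2] + B[2][0] = 8 + 2 = 10) = 3 (attained at k = 0)
  C[1][1] = min over k of (A[1][0] + B[0][1] = -5 + 6 = 1, A[1][1] + B[1][1] = 3 + -5 = -2, A[1][2] + B[2][1] = 8 + 3 = 11) = -2 (attained at k = 1)
  C[1][2] = min over k of (A[1][0] + B[0][2] = -5 + 8 = 3, A[1][1] + B[1][2] = 3 + -1 = 2, A[1][2] + B[2][2] = 8 + -2 = 6) = 2 (attained at k = 1)
  C[2][0] = min over k of (A[2][0] + B[0][0] = 9 + 8 = 17, A[2][1] + B[1][0] = 3 + 10 = 13, A[2][2] + B[2][0] = -4 + 2 = -2) = -2 (attained at k = 2)
  C[2][1] = min over k of (A[2][0] + B[0][1] = 9 + 6 = 15, A[2][1] + B[1][1] = 3 + -5 = -2, A[2][2] + B[2][1] = -4 + 3 = -1) = -2 (attained at k = 1)
  C[2][2] = min over k of (A[2][0] + B[0][2] = 9 + 8 = 17, A[2][1] + B[1][2] = 3 + -1 = 2, A[2][2] + B[2][2] = -4 + -2 = -6) = -6 (attained at k = 2)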